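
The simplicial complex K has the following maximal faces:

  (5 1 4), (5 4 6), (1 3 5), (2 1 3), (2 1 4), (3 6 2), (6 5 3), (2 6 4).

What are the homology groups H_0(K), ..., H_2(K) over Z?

Fix the vertex order 1 < 2 < 3 < 4 < 5 < 6 and write every simplex with vertices in increasing order. Then dim K = 2 and the simplices of K are:

  0-simplices (6): [1], [2], [3], [4], [5], [6]
  1-simplices (12): [1,2], [1,3], [1,4], [1,5], [2,3], [2,4], [2,6], [3,5], [3,6], [4,5], [4,6], [5,6]
  2-simplices (8): [1,2,3], [1,2,4], [1,3,5], [1,4,5], [2,3,6], [2,4,6], [3,5,6], [4,5,6]

so the chain groups are C_0 ≅ Z^6, C_1 ≅ Z^12, C_2 ≅ Z^8.

∂_1: C_1 → C_0 maps an edge to its endpoints' difference, ∂[p,q] = q − p. For instance
  ∂[3,5] = [5] − [3].
The 6×12 boundary matrix has rank 5 and Smith normal form diag(1,1,1,1,1).

The boundary map ∂_2: C_2 → C_1 sends each 2-simplex [p,q,r] to [q,r] − [p,r] + [p,q]. For instance
  ∂[1,2,3] = [2,3] − [1,3] + [1,2],
  ∂[3,5,6] = [5,6] − [3,6] + [3,5].
This gives a 12×8 integer matrix of rank 7; reducing to Smith normal form yields diagonal entries (1,1,1,1,1,1,1).

Computing H_k = (kernel of ∂_k) / (image of ∂_{k+1}):

  H_0: rank C_0 − rank ∂_1 = 6 − 5 = 1, and the invariant factors of ∂_1 are all 1, so H_0 = Z.
  H_1: rank ker ∂_1 − rank ∂_2 = (12 − 5) − 7 = 0, and the invariant factors of ∂_2 are all 1, so H_1 = 0.
  H_2: rank ker ∂_2 − rank ∂_3 = (8 − 7) − 0 = 1, and there is no ∂_3, so H_2 = Z.

(K is a triangulation of the 2-sphere S^2.)

H_0 ≅ Z,  H_1 = 0,  H_2 ≅ Z.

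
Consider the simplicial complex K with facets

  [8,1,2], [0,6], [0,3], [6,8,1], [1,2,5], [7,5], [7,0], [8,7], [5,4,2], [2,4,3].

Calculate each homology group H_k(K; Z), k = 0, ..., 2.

Order the vertices as 0 < 1 < 2 < 3 < 4 < 5 < 6 < 7 < 8. Listing each simplex with vertices in this order, K has dimension 2 with simplices:

  0-simplices (9): [0], [1], [2], [3], [4], [5], [6], [7], [8]
  1-simplices (16): [0,3], [0,6], [0,7], [1,2], [1,5], [1,6], [1,8], [2,3], [2,4], [2,5], [2,8], [3,4], [4,5], [5,7], [6,8], [7,8]
  2-simplices (5): [1,2,5], [1,2,8], [1,6,8], [2,3,4], [2,4,5]

so the chain groups are C_0 ≅ Z^9, C_1 ≅ Z^16, C_2 ≅ Z^5.

∂_1: C_1 → C_0 maps an edge to its endpoints' difference, ∂[p,q] = q − p. For instance
  ∂[1,6] = [6] − [1].
As a 9×16 matrix over Z this has rank 8, with invariant factors (1,1,1,1,1,1,1,1).

∂_2: C_2 → C_1 acts by ∂[p,q,r] = [q,r] − [p,r] + [p,q]. For instance
  ∂[2,3,4] = [3,4] − [2,4] + [2,3],
  ∂[2,4,5] = [4,5] − [2,5] + [2,4].
As a 16×5 matrix over Z this has rank 5, with invariant factors (1,1,1,1,1).

From H_k ≅ ker(∂_k) / im(∂_{k+1}) we obtain:

  H_0: rank C_0 − rank ∂_1 = 9 − 8 = 1, and the invariant factors of ∂_1 are all 1, so H_0 ≅ Z.
  H_1: rank ker ∂_1 − rank ∂_2 = (16 − 8) − 5 = 3, and the invariant factors of ∂_2 are all 1, so H_1 ≅ Z^3.
  H_2: rank ker ∂_2 − rank ∂_3 = (5 − 5) − 0 = 0, and there is no ∂_3, so H_2 ≅ 0.

H_0 = Z,  H_1 = Z^3,  H_2 = 0.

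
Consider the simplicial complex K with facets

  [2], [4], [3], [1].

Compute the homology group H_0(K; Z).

H_0 ≅ Z^4.

Fix the vertex order 1 < 2 < 3 < 4 and write every simplex with vertices in increasing order. Then dim K = 0 and the simplices of K are:

  0-simplices (4): [1], [2], [3], [4]

Hence C_0 ≅ Z^4.

Computing H_k = (kernel of ∂_k) / (image of ∂_{k+1}):

  H_0: rank C_0 − rank ∂_1 = 4 − 0 = 4, and there is no ∂_1, so H_0 ≅ Z^4.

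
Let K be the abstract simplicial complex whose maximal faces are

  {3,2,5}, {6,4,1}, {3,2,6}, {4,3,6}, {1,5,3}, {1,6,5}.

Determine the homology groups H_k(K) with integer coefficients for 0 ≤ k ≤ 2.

K has 6 vertices, 12 edges, 6 triangles.
rank ∂_0 = 0, rank ∂_1 = 5 ⇒ b_0 = 6 − 0 − 5 = 1; all invariant factors of ∂_1 are 1 so no torsion. So H_0 = Z.
rank ∂_1 = 5, rank ∂_2 = 6 ⇒ b_1 = 12 − 5 − 6 = 1; all invariant factors of ∂_2 are 1 so no torsion. So H_1 = Z.
rank ∂_2 = 6, rank ∂_3 = 0 ⇒ b_2 = 6 − 6 − 0 = 0. So H_2 = 0.

H_0 = Z,  H_1 = Z,  H_2 = 0.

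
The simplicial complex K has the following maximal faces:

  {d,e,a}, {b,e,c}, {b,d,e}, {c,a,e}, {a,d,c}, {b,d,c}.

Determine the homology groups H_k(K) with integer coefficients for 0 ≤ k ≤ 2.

Fix the vertex order a < b < c < d < e and write every simplex with vertices in increasing order. Then dim K = 2 and the simplices of K are:

  0-simplices (5): a, b, c, d, e
  1-simplices (9): ac, ad, ae, bc, bd, be, cd, ce, de
  2-simplices (6): acd, ace, ade, bcd, bce, bde

giving chain groups C_0 ≅ Z^5, C_1 ≅ Z^9, C_2 ≅ Z^6.

Boundary ∂_1: C_1 → C_0 maps an edge to its endpoints' difference, ∂[p,q] = q − p.
This gives a 5×9 integer matrix of rank 4; reducing to Smith normal form yields diagonal entries (1,1,1,1).

The boundary map ∂_2: C_2 → C_1 maps a triangle to the signed sum of its edges. For instance
  ∂bde = de − be + bd,
  ∂ace = ce − ae + ac.
This gives a 9×6 integer matrix of rank 5; reducing to Smith normal form yields diagonal entries (1,1,1,1,1).

Reading off H_k = ker ∂_k / im ∂_{k+1}:

  H_0: rank C_0 − rank ∂_1 = 5 − 4 = 1, and the invariant factors of ∂_1 are all 1, so H_0 ≅ Z.
  H_1: rank ker ∂_1 − rank ∂_2 = (9 − 4) − 5 = 0, and the invariant factors of ∂_2 are all 1, so H_1 ≅ 0.
  H_2: rank ker ∂_2 − rank ∂_3 = (6 − 5) − 0 = 1, and there is no ∂_3, so H_2 ≅ Z.

H_0 ≅ Z,  H_1 = 0,  H_2 ≅ Z.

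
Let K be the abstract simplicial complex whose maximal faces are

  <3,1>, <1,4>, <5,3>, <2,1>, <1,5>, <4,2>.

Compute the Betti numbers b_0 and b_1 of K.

b_0 = 1, b_1 = 2.

K has 5 vertices, 6 edges.
rank ∂_0 = 0, rank ∂_1 = 4 ⇒ b_0 = 5 − 0 − 4 = 1; all invariant factors of ∂_1 are 1 so no torsion. So H_0 = Z.
rank ∂_1 = 4, rank ∂_2 = 0 ⇒ b_1 = 6 − 4 − 0 = 2. So H_1 = Z^2.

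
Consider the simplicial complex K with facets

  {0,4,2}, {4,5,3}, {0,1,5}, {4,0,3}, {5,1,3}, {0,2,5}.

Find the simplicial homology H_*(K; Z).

H_0 = Z,  H_1 = Z,  H_2 = 0.

K has 6 vertices, 12 edges, 6 triangles.
rank ∂_0 = 0, rank ∂_1 = 5 ⇒ b_0 = 6 − 0 − 5 = 1; all invariant factors of ∂_1 are 1 so no torsion. So H_0 = Z.
rank ∂_1 = 5, rank ∂_2 = 6 ⇒ b_1 = 12 − 5 − 6 = 1; all invariant factors of ∂_2 are 1 so no torsion. So H_1 = Z.
rank ∂_2 = 6, rank ∂_3 = 0 ⇒ b_2 = 6 − 6 − 0 = 0. So H_2 = 0.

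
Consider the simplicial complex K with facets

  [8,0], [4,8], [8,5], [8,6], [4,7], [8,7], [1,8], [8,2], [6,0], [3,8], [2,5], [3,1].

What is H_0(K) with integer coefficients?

We work with the vertex ordering 0 < 1 < 2 < 3 < 4 < 5 < 6 < 7 < 8. The simplices of K, each written with vertices in increasing order, are:

  0-simplices (9): [0], [1], [2], [3], [4], [5], [6], [7], [8]
  1-simplices (12): [0,6], [0,8], [1,3], [1,8], [2,5], [2,8], [3,8], [4,7], [4,8], [5,8], [6,8], [7,8]

Hence C_0 ≅ Z^9, C_1 ≅ Z^12.

Boundary ∂_1: C_1 → C_0 maps an edge to its endpoints' difference, ∂[p,q] = q − p. For instance
  ∂[4,7] = [7] − [4].
The resulting 9×12 matrix has rank 8, and its Smith normal form has invariant factors (1,1,1,1,1,1,1,1).

Now H_k = ker ∂_k / im ∂_{k+1}, so:

  H_0: rank C_0 − rank ∂_1 = 9 − 8 = 1, and the invariant factors of ∂_1 are all 1, so H_0 = Z.

H_0 = Z.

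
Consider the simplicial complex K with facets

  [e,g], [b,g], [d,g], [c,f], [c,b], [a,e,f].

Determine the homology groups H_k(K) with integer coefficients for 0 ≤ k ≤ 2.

We work with the vertex ordering a < b < c < d < e < f < g. The simplices of K, each written with vertices in increasing order, are:

  0-simplices (7): a, b, c, d, e, f, g
  1-simplices (8): ae, af, bc, bg, cf, dg, ef, eg
  2-simplices (1): aef

so the chain groups are C_0 ≅ Z^7, C_1 ≅ Z^8, C_2 ≅ Z^1.

Boundary ∂_1: C_1 → C_0 sends each edge [p,q] (with p < q) to q − p. For instance
  ∂af = f − a.
The resulting 7×8 matrix has rank 6, and its Smith normal form has invariant factors (1,1,1,1,1,1).

Boundary ∂_2: C_2 → C_1 acts by ∂[p,q,r] = [q,r] − [p,r] + [p,q]. For instance
  ∂aef = ef − af + ae.
As a 8×1 matrix over Z this has rank 1, with invariant factors (1).

From H_k ≅ ker(∂_k) / im(∂_{k+1}) we obtain:

  H_0: rank C_0 − rank ∂_1 = 7 − 6 = 1, and the invariant factors of ∂_1 are all 1, so H_0 ≅ Z.
  H_1: rank ker ∂_1 − rank ∂_2 = (8 − 6) − 1 = 1, and the invariant factors of ∂_2 are all 1, so H_1 ≅ Z.
  H_2: rank ker ∂_2 − rank ∂_3 = (1 − 1) − 0 = 0, and there is no ∂_3, so H_2 ≅ 0.

As a check, the Euler characteristic is 7 − 8 + 1 = 0, which agrees with 1 − 1 + 0 = 0.

H_0 = Z,  H_1 = Z,  H_2 = 0.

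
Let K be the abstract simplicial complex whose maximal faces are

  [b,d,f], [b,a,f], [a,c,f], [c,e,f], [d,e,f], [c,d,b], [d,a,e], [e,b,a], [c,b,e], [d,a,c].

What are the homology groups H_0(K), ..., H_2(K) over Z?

Order the vertices as a < b < c < d < e < f. Listing each simplex with vertices in this order, K has dimension 2 with simplices:

  0-simplices (6): a, b, c, d, e, f
  1-simplices (15): ab, ac, ad, ae, af, bc, bd, be, bf, cd, ce, cf, de, df, ef
  2-simplices (10): abe, abf, acd, acf, ade, bcd, bce, bdf, cef, def

so the chain groups are C_0 ≅ Z^6, C_1 ≅ Z^15, C_2 ≅ Z^10.

The boundary map ∂_1: C_1 → C_0 sends each edge [p,q] (with p < q) to q − p. For instance
  ∂cf = f − c.
The 6×15 boundary matrix has rank 5 and Smith normal form diag(1,1,1,1,1).

The boundary map ∂_2: C_2 → C_1 maps a triangle to the signed sum of its edges. For instance
  ∂bcd = cd − bd + bc,
  ∂acd = cd − ad + ac.
The 15×10 boundary matrix has rank 10 and Smith normal form diag(1,1,1,1,1,1,1,1,1,2).

From H_k ≅ ker(∂_k) / im(∂_{k+1}) we obtain:

  H_0: rank C_0 − rank ∂_1 = 6 − 5 = 1, and the invariant factors of ∂_1 are all 1, so H_0 = Z.
  H_1: rank ker ∂_1 − rank ∂_2 = (15 − 5) − 10 = 0, and ∂_2 has invariant factor 2 > 1, so H_1 = Z/2.
  H_2: rank ker ∂_2 − rank ∂_3 = (10 − 10) − 0 = 0, and there is no ∂_3, so H_2 = 0.

H_0 = Z,  H_1 = Z/2,  H_2 = 0.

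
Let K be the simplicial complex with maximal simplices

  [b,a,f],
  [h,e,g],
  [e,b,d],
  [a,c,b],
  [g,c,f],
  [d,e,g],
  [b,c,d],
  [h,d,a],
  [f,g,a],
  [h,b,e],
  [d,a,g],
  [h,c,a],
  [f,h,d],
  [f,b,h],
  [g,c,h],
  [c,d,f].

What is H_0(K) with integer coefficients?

H_0 ≅ Z.

We work with the vertex ordering a < b < c < d < e < f < g < h. The simplices of K, each written with vertices in increasing order, are:

  0-simplices (8): a, b, c, d, e, f, g, h
  1-simplices (24): ab, ac, ad, af, ag, ah, bc, bd, be, bf, bh, cd, cf, cg, ch, de, df, dg, dh, eg, eh, fg, fh, gh
  2-simplices (16): abc, abf, ach, adg, adh, afg, bcd, bde, beh, bfh, cdf, cfg, cgh, deg, dfh, egh

giving chain groups C_0 ≅ Z^8, C_1 ≅ Z^24, C_2 ≅ Z^16.

The boundary map ∂_1: C_1 → C_0 sends each edge [p,q] (with p < q) to q − p. For instance
  ∂fg = g − f.
The resulting 8×24 matrix has rank 7, and its Smith normal form has invariant factors (1,1,1,1,1,1,1).

The boundary map ∂_2: C_2 → C_1 sends each 2-simplex [p,q,r] to [q,r] − [p,r] + [p,q]. For instance
  ∂egh = gh − eh + eg,
  ∂bde = de − be + bd.
As a 24×16 matrix over Z this has rank 15, with invariant factors (1,1,1,1,1,1,1,1,1,1,1,1,1,1,1).

Now H_k = ker ∂_k / im ∂_{k+1}, so:

  H_0: rank C_0 − rank ∂_1 = 8 − 7 = 1, and the invariant factors of ∂_1 are all 1, so H_0 ≅ Z.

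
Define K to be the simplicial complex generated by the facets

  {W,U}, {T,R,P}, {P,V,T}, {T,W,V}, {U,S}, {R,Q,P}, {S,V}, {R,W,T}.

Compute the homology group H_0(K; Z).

Take the total order P < Q < R < S < T < U < V < W on the vertex set. Then K (dimension 2) consists of the simplices:

  0-simplices (8): P, Q, R, S, T, U, V, W
  1-simplices (13): PQ, PR, PT, PV, QR, RT, RW, SU, SV, TV, TW, UW, VW
  2-simplices (5): PQR, PRT, PTV, RTW, TVW

Hence C_0 ≅ Z^8, C_1 ≅ Z^13, C_2 ≅ Z^5.

Boundary ∂_1: C_1 → C_0 is given by ∂[p,q] = [q] − [p].
The 8×13 boundary matrix has rank 7 and Smith normal form diag(1,1,1,1,1,1,1).

∂_2: C_2 → C_1 acts by ∂[p,q,r] = [q,r] − [p,r] + [p,q]. For instance
  ∂PTV = TV − PV + PT,
  ∂TVW = VW − TW + TV.
As a 13×5 matrix over Z this has rank 5, with invariant factors (1,1,1,1,1).

Now H_k = ker ∂_k / im ∂_{k+1}, so:

  H_0: rank C_0 − rank ∂_1 = 8 − 7 = 1, and the invariant factors of ∂_1 are all 1, so H_0 = Z.

H_0 = Z.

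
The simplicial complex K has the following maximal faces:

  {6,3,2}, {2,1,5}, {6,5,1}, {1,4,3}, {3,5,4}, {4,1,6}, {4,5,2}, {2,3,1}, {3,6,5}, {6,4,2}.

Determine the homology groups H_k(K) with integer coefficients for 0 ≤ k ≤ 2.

H_0 = Z,  H_1 = Z/2,  H_2 = 0.

Take the total order 1 < 2 < 3 < 4 < 5 < 6 on the vertex set. Then K (dimension 2) consists of the simplices:

  0-simplices (6): [1], [2], [3], [4], [5], [6]
  1-simplices (15): [1,2], [1,3], [1,4], [1,5], [1,6], [2,3], [2,4], [2,5], [2,6], [3,4], [3,5], [3,6], [4,5], [4,6], [5,6]
  2-simplices (10): [1,2,3], [1,2,5], [1,3,4], [1,4,6], [1,5,6], [2,3,6], [2,4,5], [2,4,6], [3,4,5], [3,5,6]

Hence C_0 ≅ Z^6, C_1 ≅ Z^15, C_2 ≅ Z^10.

Boundary ∂_1: C_1 → C_0 sends each edge [p,q] (with p < q) to q − p. For instance
  ∂[1,4] = [4] − [1].
The 6×15 boundary matrix has rank 5 and Smith normal form diag(1,1,1,1,1).

The boundary map ∂_2: C_2 → C_1 maps a triangle to the signed sum of its edges. For instance
  ∂[3,4,5] = [4,5] − [3,5] + [3,4],
  ∂[1,5,6] = [5,6] − [1,6] + [1,5].
The resulting 15×10 matrix has rank 10, and its Smith normal form has invariant factors (1,1,1,1,1,1,1,1,1,2).

Computing H_k = (kernel of ∂_k) / (image of ∂_{k+1}):

  H_0: rank C_0 − rank ∂_1 = 6 − 5 = 1, and the invariant factors of ∂_1 are all 1, so H_0 = Z.
  H_1: rank ker ∂_1 − rank ∂_2 = (15 − 5) − 10 = 0, and ∂_2 has invariant factor 2 > 1, so H_1 = Z/2.
  H_2: rank ker ∂_2 − rank ∂_3 = (10 − 10) − 0 = 0, and there is no ∂_3, so H_2 = 0.

As a check, the Euler characteristic is 6 − 15 + 10 = 1, which agrees with 1 − 0 + 0 = 1.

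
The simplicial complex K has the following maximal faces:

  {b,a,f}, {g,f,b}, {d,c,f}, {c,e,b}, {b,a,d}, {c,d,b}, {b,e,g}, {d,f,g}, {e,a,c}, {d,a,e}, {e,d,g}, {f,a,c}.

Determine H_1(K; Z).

We work with the vertex ordering a < b < c < d < e < f < g. The simplices of K, each written with vertices in increasing order, are:

  0-simplices (7): a, b, c, d, e, f, g
  1-simplices (18): ab, ac, ad, ae, af, bc, bd, be, bf, bg, cd, ce, cf, de, df, dg, eg, fg
  2-simplices (12): abd, abf, ace, acf, ade, bcd, bce, beg, bfg, cdf, deg, dfg

giving chain groups C_0 ≅ Z^7, C_1 ≅ Z^18, C_2 ≅ Z^12.

∂_1: C_1 → C_0 sends each edge [p,q] (with p < q) to q − p. For instance
  ∂df = f − d.
The resulting 7×18 matrix has rank 6, and its Smith normal form has invariant factors (1,1,1,1,1,1).

∂_2: C_2 → C_1 sends each 2-simplex [p,q,r] to [q,r] − [p,r] + [p,q]. For instance
  ∂cdf = df − cf + cd,
  ∂abf = bf − af + ab.
The resulting 18×12 matrix has rank 12, and its Smith normal form has invariant factors (1,1,1,1,1,1,1,1,1,1,1,2).

Computing H_k = (kernel of ∂_k) / (image of ∂_{k+1}):

  H_1: rank ker ∂_1 − rank ∂_2 = (18 − 6) − 12 = 0, and ∂_2 has invariant factor 2 > 1, so H_1 ≅ Z/2.

(K is a triangulation of the real projective plane RP^2.)

H_1 = Z/2.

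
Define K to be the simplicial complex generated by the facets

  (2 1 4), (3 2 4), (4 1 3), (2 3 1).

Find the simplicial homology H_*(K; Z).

We work with the vertex ordering 1 < 2 < 3 < 4. The simplices of K, each written with vertices in increasing order, are:

  0-simplices (4): [1], [2], [3], [4]
  1-simplices (6): [1,2], [1,3], [1,4], [2,3], [2,4], [3,4]
  2-simplices (4): [1,2,3], [1,2,4], [1,3,4], [2,3,4]

so the chain groups are C_0 ≅ Z^4, C_1 ≅ Z^6, C_2 ≅ Z^4.

∂_1: C_1 → C_0 is given by ∂[p,q] = [q] − [p]. For instance
  ∂[1,2] = [2] − [1].
This gives a 4×6 integer matrix of rank 3; reducing to Smith normal form yields diagonal entries (1,1,1).

Boundary ∂_2: C_2 → C_1 maps a triangle to the signed sum of its edges. For instance
  ∂[1,2,4] = [2,4] − [1,4] + [1,2],
  ∂[1,2,3] = [2,3] − [1,3] + [1,2].
This gives a 6×4 integer matrix of rank 3; reducing to Smith normal form yields diagonal entries (1,1,1).

From H_k ≅ ker(∂_k) / im(∂_{k+1}) we obtain:

  H_0: rank C_0 − rank ∂_1 = 4 − 3 = 1, and the invariant factors of ∂_1 are all 1, so H_0 ≅ Z.
  H_1: rank ker ∂_1 − rank ∂_2 = (6 − 3) − 3 = 0, and the invariant factors of ∂_2 are all 1, so H_1 ≅ 0.
  H_2: rank ker ∂_2 − rank ∂_3 = (4 − 3) − 0 = 1, and there is no ∂_3, so H_2 ≅ Z.

H_0 = Z,  H_1 = 0,  H_2 = Z.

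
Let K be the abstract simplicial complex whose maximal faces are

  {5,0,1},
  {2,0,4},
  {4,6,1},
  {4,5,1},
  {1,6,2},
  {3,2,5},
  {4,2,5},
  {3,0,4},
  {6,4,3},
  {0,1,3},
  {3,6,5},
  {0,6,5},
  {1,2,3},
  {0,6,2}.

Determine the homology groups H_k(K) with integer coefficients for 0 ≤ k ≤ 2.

Order the vertices as 0 < 1 < 2 < 3 < 4 < 5 < 6. Listing each simplex with vertices in this order, K has dimension 2 with simplices:

  0-simplices (7): [0], [1], [2], [3], [4], [5], [6]
  1-simplices (21): [0,1], [0,2], [0,3], [0,4], [0,5], [0,6], [1,2], [1,3], [1,4], [1,5], [1,6], [2,3], [2,4], [2,5], [2,6], [3,4], [3,5], [3,6], [4,5], [4,6], [5,6]
  2-simplices (14): [0,1,3], [0,1,5], [0,2,4], [0,2,6], [0,3,4], [0,5,6], [1,2,3], [1,2,6], [1,4,5], [1,4,6], [2,3,5], [2,4,5], [3,4,6], [3,5,6]

giving chain groups C_0 ≅ Z^7, C_1 ≅ Z^21, C_2 ≅ Z^14.

The boundary map ∂_1: C_1 → C_0 maps an edge to its endpoints' difference, ∂[p,q] = q − p. For instance
  ∂[1,3] = [3] − [1].
This gives a 7×21 integer matrix of rank 6; reducing to Smith normal form yields diagonal entries (1,1,1,1,1,1).

∂_2: C_2 → C_1 acts by ∂[p,q,r] = [q,r] − [p,r] + [p,q]. For instance
  ∂[1,2,6] = [2,6] − [1,6] + [1,2],
  ∂[0,5,6] = [5,6] − [0,6] + [0,5].
This gives a 21×14 integer matrix of rank 13; reducing to Smith normal form yields diagonal entries (1,1,1,1,1,1,1,1,1,1,1,1,1).

Reading off H_k = ker ∂_k / im ∂_{k+1}:

  H_0: rank C_0 − rank ∂_1 = 7 − 6 = 1, and the invariant factors of ∂_1 are all 1, so H_0 ≅ Z.
  H_1: rank ker ∂_1 − rank ∂_2 = (21 − 6) − 13 = 2, and the invariant factors of ∂_2 are all 1, so H_1 ≅ Z^2.
  H_2: rank ker ∂_2 − rank ∂_3 = (14 − 13) − 0 = 1, and there is no ∂_3, so H_2 ≅ Z.

As a check, the Euler characteristic is 7 − 21 + 14 = 0, which agrees with 1 − 2 + 1 = 0.
(K is a triangulation of the torus T^2.)

H_0 ≅ Z,  H_1 ≅ Z^2,  H_2 ≅ Z.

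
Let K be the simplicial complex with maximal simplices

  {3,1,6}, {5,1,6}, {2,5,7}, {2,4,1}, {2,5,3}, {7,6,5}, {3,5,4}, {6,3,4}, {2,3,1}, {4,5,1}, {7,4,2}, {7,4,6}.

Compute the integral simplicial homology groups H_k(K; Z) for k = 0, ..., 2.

Fix the vertex order 1 < 2 < 3 < 4 < 5 < 6 < 7 and write every simplex with vertices in increasing order. Then dim K = 2 and the simplices of K are:

  0-simplices (7): [1], [2], [3], [4], [5], [6], [7]
  1-simplices (18): [1,2], [1,3], [1,4], [1,5], [1,6], [2,3], [2,4], [2,5], [2,7], [3,4], [3,5], [3,6], [4,5], [4,6], [4,7], [5,6], [5,7], [6,7]
  2-simplices (12): [1,2,3], [1,2,4], [1,3,6], [1,4,5], [1,5,6], [2,3,5], [2,4,7], [2,5,7], [3,4,5], [3,4,6], [4,6,7], [5,6,7]

Hence C_0 ≅ Z^7, C_1 ≅ Z^18, C_2 ≅ Z^12.

Boundary ∂_1: C_1 → C_0 maps an edge to its endpoints' difference, ∂[p,q] = q − p.
The resulting 7×18 matrix has rank 6, and its Smith normal form has invariant factors (1,1,1,1,1,1).

The boundary map ∂_2: C_2 → C_1 acts by ∂[p,q,r] = [q,r] − [p,r] + [p,q]. For instance
  ∂[3,4,5] = [4,5] − [3,5] + [3,4],
  ∂[4,6,7] = [6,7] − [4,7] + [4,6].
The resulting 18×12 matrix has rank 12, and its Smith normal form has invariant factors (1,1,1,1,1,1,1,1,1,1,1,2).

Now H_k = ker ∂_k / im ∂_{k+1}, so:

  H_0: rank C_0 − rank ∂_1 = 7 − 6 = 1, and the invariant factors of ∂_1 are all 1, so H_0 ≅ Z.
  H_1: rank ker ∂_1 − rank ∂_2 = (18 − 6) − 12 = 0, and ∂_2 has invariant factor 2 > 1, so H_1 ≅ Z/2.
  H_2: rank ker ∂_2 − rank ∂_3 = (12 − 12) − 0 = 0, and there is no ∂_3, so H_2 ≅ 0.

H_0 = Z,  H_1 = Z/2,  H_2 = 0.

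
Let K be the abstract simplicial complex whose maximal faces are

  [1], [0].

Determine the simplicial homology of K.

H_0 ≅ Z^2.

Order the vertices as 0 < 1. Listing each simplex with vertices in this order, K has dimension 0 with simplices:

  0-simplices (2): [0], [1]

giving chain groups C_0 ≅ Z^2.

Now H_k = ker ∂_k / im ∂_{k+1}, so:

  H_0: rank C_0 − rank ∂_1 = 2 − 0 = 2, and there is no ∂_1, so H_0 = Z^2.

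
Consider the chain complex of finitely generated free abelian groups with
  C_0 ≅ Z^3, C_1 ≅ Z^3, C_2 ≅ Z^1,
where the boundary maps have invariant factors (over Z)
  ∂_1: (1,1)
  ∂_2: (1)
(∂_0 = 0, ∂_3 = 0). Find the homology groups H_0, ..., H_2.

H_0 ≅ Z,  H_1 = 0,  H_2 = 0.

H_0: b_0 = 3 − 0 − 2 = 1; torsion from ∂_1 factors > 1: none. So H_0 ≅ Z.
H_1: b_1 = 3 − 2 − 1 = 0; torsion from ∂_2 factors > 1: none. So H_1 ≅ 0.
H_2: b_2 = 1 − 1 − 0 = 0; torsion from ∂_3 factors > 1: none. So H_2 ≅ 0.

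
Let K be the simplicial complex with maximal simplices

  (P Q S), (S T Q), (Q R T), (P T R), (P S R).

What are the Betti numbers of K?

b_0 = 1, b_1 = 1, b_2 = 0.

Fix the vertex order P < Q < R < S < T and write every simplex with vertices in increasing order. Then dim K = 2 and the simplices of K are:

  0-simplices (5): P, Q, R, S, T
  1-simplices (10): PQ, PR, PS, PT, QR, QS, QT, RS, RT, ST
  2-simplices (5): PQS, PRS, PRT, QRT, QST

so the chain groups are C_0 ≅ Z^5, C_1 ≅ Z^10, C_2 ≅ Z^5.

Boundary ∂_1: C_1 → C_0 is given by ∂[p,q] = [q] − [p]. For instance
  ∂RT = T − R.
This gives a 5×10 integer matrix of rank 4; reducing to Smith normal form yields diagonal entries (1,1,1,1).

Boundary ∂_2: C_2 → C_1 sends each 2-simplex [p,q,r] to [q,r] − [p,r] + [p,q]. For instance
  ∂PRS = RS − PS + PR,
  ∂QRT = RT − QT + QR.
The 10×5 boundary matrix has rank 5 and Smith normal form diag(1,1,1,1,1).

From H_k ≅ ker(∂_k) / im(∂_{k+1}) we obtain:

  H_0: rank C_0 − rank ∂_1 = 5 − 4 = 1, and the invariant factors of ∂_1 are all 1, so H_0 = Z.
  H_1: rank ker ∂_1 − rank ∂_2 = (10 − 4) − 5 = 1, and the invariant factors of ∂_2 are all 1, so H_1 = Z.
  H_2: rank ker ∂_2 − rank ∂_3 = (5 − 5) − 0 = 0, and there is no ∂_3, so H_2 = 0.

As a check, the Euler characteristic is 5 − 10 + 5 = 0, which agrees with 1 − 1 + 0 = 0.

Hence the Betti numbers are b_0 = 1, b_1 = 1, b_2 = 0.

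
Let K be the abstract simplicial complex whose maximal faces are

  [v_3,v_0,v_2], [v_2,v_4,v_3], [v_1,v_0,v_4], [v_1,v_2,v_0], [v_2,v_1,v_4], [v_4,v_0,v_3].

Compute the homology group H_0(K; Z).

Take the total order v_0 < v_1 < v_2 < v_3 < v_4 on the vertex set. Then K (dimension 2) consists of the simplices:

  0-simplices (5): [v_0], [v_1], [v_2], [v_3], [v_4]
  1-simplices (9): [v_0,v_1], [v_0,v_2], [v_0,v_3], [v_0,v_4], [v_1,v_2], [v_1,v_4], [v_2,v_3], [v_2,v_4], [v_3,v_4]
  2-simplices (6): [v_0,v_1,v_2], [v_0,v_1,v_4], [v_0,v_2,v_3], [v_0,v_3,v_4], [v_1,v_2,v_4], [v_2,v_3,v_4]

giving chain groups C_0 ≅ Z^5, C_1 ≅ Z^9, C_2 ≅ Z^6.

∂_1: C_1 → C_0 is given by ∂[p,q] = [q] − [p].
The resulting 5×9 matrix has rank 4, and its Smith normal form has invariant factors (1,1,1,1).

Boundary ∂_2: C_2 → C_1 acts by ∂[p,q,r] = [q,r] − [p,r] + [p,q]. For instance
  ∂[v_0,v_3,v_4] = [v_3,v_4] − [v_0,v_4] + [v_0,v_3],
  ∂[v_2,v_3,v_4] = [v_3,v_4] − [v_2,v_4] + [v_2,v_3].
The resulting 9×6 matrix has rank 5, and its Smith normal form has invariant factors (1,1,1,1,1).

From H_k ≅ ker(∂_k) / im(∂_{k+1}) we obtain:

  H_0: rank C_0 − rank ∂_1 = 5 − 4 = 1, and the invariant factors of ∂_1 are all 1, so H_0 = Z.

(K is a triangulation of the 2-sphere S^2.)

H_0 ≅ Z.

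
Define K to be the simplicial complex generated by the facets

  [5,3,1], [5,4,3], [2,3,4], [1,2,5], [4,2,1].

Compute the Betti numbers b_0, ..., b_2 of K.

b_0 = 1, b_1 = 1, b_2 = 0.

Take the total order 1 < 2 < 3 < 4 < 5 on the vertex set. Then K (dimension 2) consists of the simplices:

  0-simplices (5): [1], [2], [3], [4], [5]
  1-simplices (10): [1,2], [1,3], [1,4], [1,5], [2,3], [2,4], [2,5], [3,4], [3,5], [4,5]
  2-simplices (5): [1,2,4], [1,2,5], [1,3,5], [2,3,4], [3,4,5]

so the chain groups are C_0 ≅ Z^5, C_1 ≅ Z^10, C_2 ≅ Z^5.

The boundary map ∂_1: C_1 → C_0 is given by ∂[p,q] = [q] − [p].
The resulting 5×10 matrix has rank 4, and its Smith normal form has invariant factors (1,1,1,1).

Boundary ∂_2: C_2 → C_1 acts by ∂[p,q,r] = [q,r] − [p,r] + [p,q]. For instance
  ∂[1,2,5] = [2,5] − [1,5] + [1,2],
  ∂[1,3,5] = [3,5] − [1,5] + [1,3].
The 10×5 boundary matrix has rank 5 and Smith normal form diag(1,1,1,1,1).

From H_k ≅ ker(∂_k) / im(∂_{k+1}) we obtain:

  H_0: rank C_0 − rank ∂_1 = 5 − 4 = 1, and the invariant factors of ∂_1 are all 1, so H_0 ≅ Z.
  H_1: rank ker ∂_1 − rank ∂_2 = (10 − 4) − 5 = 1, and the invariant factors of ∂_2 are all 1, so H_1 ≅ Z.
  H_2: rank ker ∂_2 − rank ∂_3 = (5 − 5) − 0 = 0, and there is no ∂_3, so H_2 ≅ 0.

(K is a triangulation of the Möbius band.)

Hence the Betti numbers are b_0 = 1, b_1 = 1, b_2 = 0.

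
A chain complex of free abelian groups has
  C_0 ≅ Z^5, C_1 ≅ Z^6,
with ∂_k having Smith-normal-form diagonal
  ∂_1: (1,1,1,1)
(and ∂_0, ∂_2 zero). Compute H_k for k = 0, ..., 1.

H_0: b_0 = 5 − 0 − 4 = 1; torsion from ∂_1 factors > 1: none. So H_0 = Z.
H_1: b_1 = 6 − 4 − 0 = 2; torsion from ∂_2 factors > 1: none. So H_1 = Z^2.

H_0 = Z,  H_1 = Z^2.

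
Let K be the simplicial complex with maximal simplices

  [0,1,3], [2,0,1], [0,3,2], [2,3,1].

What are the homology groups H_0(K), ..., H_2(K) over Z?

We work with the vertex ordering 0 < 1 < 2 < 3. The simplices of K, each written with vertices in increasing order, are:

  0-simplices (4): [0], [1], [2], [3]
  1-simplices (6): [0,1], [0,2], [0,3], [1,2], [1,3], [2,3]
  2-simplices (4): [0,1,2], [0,1,3], [0,2,3], [1,2,3]

giving chain groups C_0 ≅ Z^4, C_1 ≅ Z^6, C_2 ≅ Z^4.

∂_1: C_1 → C_0 maps an edge to its endpoints' difference, ∂[p,q] = q − p.
The 4×6 boundary matrix has rank 3 and Smith normal form diag(1,1,1).

Boundary ∂_2: C_2 → C_1 sends each 2-simplex [p,q,r] to [q,r] − [p,r] + [p,q]. For instance
  ∂[0,2,3] = [2,3] − [0,3] + [0,2],
  ∂[0,1,2] = [1,2] − [0,2] + [0,1].
As a 6×4 matrix over Z this has rank 3, with invariant factors (1,1,1).

Reading off H_k = ker ∂_k / im ∂_{k+1}:

  H_0: rank C_0 − rank ∂_1 = 4 − 3 = 1, and the invariant factors of ∂_1 are all 1, so H_0 = Z.
  H_1: rank ker ∂_1 − rank ∂_2 = (6 − 3) − 3 = 0, and the invariant factors of ∂_2 are all 1, so H_1 = 0.
  H_2: rank ker ∂_2 − rank ∂_3 = (4 − 3) − 0 = 1, and there is no ∂_3, so H_2 = Z.

As a check, the Euler characteristic is 4 − 6 + 4 = 2, which agrees with 1 − 0 + 1 = 2.

H_0 ≅ Z,  H_1 = 0,  H_2 ≅ Z.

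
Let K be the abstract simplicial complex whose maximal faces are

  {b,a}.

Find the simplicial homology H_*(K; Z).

We work with the vertex ordering a < b. The simplices of K, each written with vertices in increasing order, are:

  0-simplices (2): a, b
  1-simplices (1): ab

Hence C_0 ≅ Z^2, C_1 ≅ Z^1.

Boundary ∂_1: C_1 → C_0 is given by ∂[p,q] = [q] − [p]. For instance
  ∂ab = b − a.
The resulting 2×1 matrix has rank 1, and its Smith normal form has invariant factors (1).

Reading off H_k = ker ∂_k / im ∂_{k+1}:

  H_0: rank C_0 − rank ∂_1 = 2 − 1 = 1, and the invariant factors of ∂_1 are all 1, so H_0 ≅ Z.
  H_1: rank ker ∂_1 − rank ∂_2 = (1 − 1) − 0 = 0, and there is no ∂_2, so H_1 ≅ 0.

H_0 ≅ Z,  H_1 = 0.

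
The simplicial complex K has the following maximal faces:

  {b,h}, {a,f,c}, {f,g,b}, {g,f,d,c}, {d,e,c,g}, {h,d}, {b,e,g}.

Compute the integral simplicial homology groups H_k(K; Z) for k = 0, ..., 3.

K has 8 vertices, 16 edges, 10 triangles, 2 3-simplices.
rank ∂_0 = 0, rank ∂_1 = 7 ⇒ b_0 = 8 − 0 − 7 = 1; all invariant factors of ∂_1 are 1 so no torsion. So H_0 = Z.
rank ∂_1 = 7, rank ∂_2 = 8 ⇒ b_1 = 16 − 7 − 8 = 1; all invariant factors of ∂_2 are 1 so no torsion. So H_1 = Z.
rank ∂_2 = 8, rank ∂_3 = 2 ⇒ b_2 = 10 − 8 − 2 = 0; all invariant factors of ∂_3 are 1 so no torsion. So H_2 = 0.
rank ∂_3 = 2, rank ∂_4 = 0 ⇒ b_3 = 2 − 2 − 0 = 0. So H_3 = 0.

H_0 = Z,  H_1 = Z,  H_2 = 0,  H_3 = 0.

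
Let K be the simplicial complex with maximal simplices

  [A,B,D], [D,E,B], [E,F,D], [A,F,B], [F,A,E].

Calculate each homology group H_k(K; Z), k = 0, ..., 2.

H_0 ≅ Z,  H_1 ≅ Z,  H_2 = 0.

Fix the vertex order A < B < D < E < F and write every simplex with vertices in increasing order. Then dim K = 2 and the simplices of K are:

  0-simplices (5): A, B, D, E, F
  1-simplices (10): AB, AD, AE, AF, BD, BE, BF, DE, DF, EF
  2-simplices (5): ABD, ABF, AEF, BDE, DEF

Hence C_0 ≅ Z^5, C_1 ≅ Z^10, C_2 ≅ Z^5.

∂_1: C_1 → C_0 maps an edge to its endpoints' difference, ∂[p,q] = q − p.
As a 5×10 matrix over Z this has rank 4, with invariant factors (1,1,1,1).

The boundary map ∂_2: C_2 → C_1 acts by ∂[p,q,r] = [q,r] − [p,r] + [p,q]. For instance
  ∂BDE = DE − BE + BD,
  ∂ABF = BF − AF + AB.
The resulting 10×5 matrix has rank 5, and its Smith normal form has invariant factors (1,1,1,1,1).

Computing H_k = (kernel of ∂_k) / (image of ∂_{k+1}):

  H_0: rank C_0 − rank ∂_1 = 5 − 4 = 1, and the invariant factors of ∂_1 are all 1, so H_0 = Z.
  H_1: rank ker ∂_1 − rank ∂_2 = (10 − 4) − 5 = 1, and the invariant factors of ∂_2 are all 1, so H_1 = Z.
  H_2: rank ker ∂_2 − rank ∂_3 = (5 − 5) − 0 = 0, and there is no ∂_3, so H_2 = 0.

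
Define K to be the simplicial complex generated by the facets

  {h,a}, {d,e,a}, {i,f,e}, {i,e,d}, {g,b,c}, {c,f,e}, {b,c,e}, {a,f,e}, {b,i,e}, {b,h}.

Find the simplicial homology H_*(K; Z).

H_0 = Z,  H_1 = Z,  H_2 = 0.

Order the vertices as a < b < c < d < e < f < g < h < i. Listing each simplex with vertices in this order, K has dimension 2 with simplices:

  0-simplices (9): a, b, c, d, e, f, g, h, i
  1-simplices (17): ad, ae, af, ah, bc, be, bg, bh, bi, ce, cf, cg, de, di, ef, ei, fi
  2-simplices (8): ade, aef, bce, bcg, bei, cef, dei, efi

giving chain groups C_0 ≅ Z^9, C_1 ≅ Z^17, C_2 ≅ Z^8.

The boundary map ∂_1: C_1 → C_0 sends each edge [p,q] (with p < q) to q − p. For instance
  ∂cg = g − c.
The 9×17 boundary matrix has rank 8 and Smith normal form diag(1,1,1,1,1,1,1,1).

The boundary map ∂_2: C_2 → C_1 maps a triangle to the signed sum of its edges. For instance
  ∂bcg = cg − bg + bc,
  ∂aef = ef − af + ae.
This gives a 17×8 integer matrix of rank 8; reducing to Smith normal form yields diagonal entries (1,1,1,1,1,1,1,1).

Computing H_k = (kernel of ∂_k) / (image of ∂_{k+1}):

  H_0: rank C_0 − rank ∂_1 = 9 − 8 = 1, and the invariant factors of ∂_1 are all 1, so H_0 = Z.
  H_1: rank ker ∂_1 − rank ∂_2 = (17 − 8) − 8 = 1, and the invariant factors of ∂_2 are all 1, so H_1 = Z.
  H_2: rank ker ∂_2 − rank ∂_3 = (8 − 8) − 0 = 0, and there is no ∂_3, so H_2 = 0.

As a check, the Euler characteristic is 9 − 17 + 8 = 0, which agrees with 1 − 1 + 0 = 0.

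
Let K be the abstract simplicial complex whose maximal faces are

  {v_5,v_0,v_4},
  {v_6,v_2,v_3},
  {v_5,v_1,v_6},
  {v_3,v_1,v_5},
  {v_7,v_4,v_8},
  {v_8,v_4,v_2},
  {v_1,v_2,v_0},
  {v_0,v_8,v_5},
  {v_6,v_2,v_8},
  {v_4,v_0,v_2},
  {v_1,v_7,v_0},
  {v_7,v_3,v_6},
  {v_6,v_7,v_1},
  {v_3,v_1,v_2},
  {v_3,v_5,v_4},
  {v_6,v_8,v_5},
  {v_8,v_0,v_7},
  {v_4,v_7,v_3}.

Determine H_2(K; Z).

Order the vertices as v_0 < v_1 < v_2 < v_3 < v_4 < v_5 < v_6 < v_7 < v_8. Listing each simplex with vertices in this order, K has dimension 2 with simplices:

  0-simplices (9): [v_0], [v_1], [v_2], [v_3], [v_4], [v_5], [v_6], [v_7], [v_8]
  1-simplices (27): (27 of them)
  2-simplices (18): (18 of them)

giving chain groups C_0 ≅ Z^9, C_1 ≅ Z^27, C_2 ≅ Z^18.

Boundary ∂_1: C_1 → C_0 sends each edge [p,q] (with p < q) to q − p. For instance
  ∂[v_7,v_8] = [v_8] − [v_7].
As a 9×27 matrix over Z this has rank 8, with invariant factors (1,1,1,1,1,1,1,1).

The boundary map ∂_2: C_2 → C_1 acts by ∂[p,q,r] = [q,r] − [p,r] + [p,q]. For instance
  ∂[v_2,v_4,v_8] = [v_4,v_8] − [v_2,v_8] + [v_2,v_4],
  ∂[v_2,v_3,v_6] = [v_3,v_6] − [v_2,v_6] + [v_2,v_3].
The resulting 27×18 matrix has rank 18, and its Smith normal form has invariant factors (1,1,1,1,1,1,1,1,1,1,1,1,1,1,1,1,1,2).

Reading off H_k = ker ∂_k / im ∂_{k+1}:

  H_2: rank ker ∂_2 − rank ∂_3 = (18 − 18) − 0 = 0, and there is no ∂_3, so H_2 ≅ 0.

H_2 ≅ 0.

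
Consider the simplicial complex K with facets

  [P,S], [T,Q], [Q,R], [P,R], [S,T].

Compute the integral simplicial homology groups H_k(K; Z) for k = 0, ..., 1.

Fix the vertex order P < Q < R < S < T and write every simplex with vertices in increasing order. Then dim K = 1 and the simplices of K are:

  0-simplices (5): P, Q, R, S, T
  1-simplices (5): PR, PS, QR, QT, ST

giving chain groups C_0 ≅ Z^5, C_1 ≅ Z^5.

The boundary map ∂_1: C_1 → C_0 maps an edge to its endpoints' difference, ∂[p,q] = q − p.
The resulting 5×5 matrix has rank 4, and its Smith normal form has invariant factors (1,1,1,1).

Computing H_k = (kernel of ∂_k) / (image of ∂_{k+1}):

  H_0: rank C_0 − rank ∂_1 = 5 − 4 = 1, and the invariant factors of ∂_1 are all 1, so H_0 = Z.
  H_1: rank ker ∂_1 − rank ∂_2 = (5 − 4) − 0 = 1, and there is no ∂_2, so H_1 = Z.

(K is a triangulation of the circle S^1.)

H_0 ≅ Z,  H_1 ≅ Z.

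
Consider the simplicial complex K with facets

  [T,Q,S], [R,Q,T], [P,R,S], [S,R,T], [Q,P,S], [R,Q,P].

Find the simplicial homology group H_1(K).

H_1 = 0.

K has 5 vertices, 9 edges, 6 triangles.
rank ∂_1 = 4, rank ∂_2 = 5 ⇒ b_1 = 9 − 4 − 5 = 0; all invariant factors of ∂_2 are 1 so no torsion. So H_1 = 0.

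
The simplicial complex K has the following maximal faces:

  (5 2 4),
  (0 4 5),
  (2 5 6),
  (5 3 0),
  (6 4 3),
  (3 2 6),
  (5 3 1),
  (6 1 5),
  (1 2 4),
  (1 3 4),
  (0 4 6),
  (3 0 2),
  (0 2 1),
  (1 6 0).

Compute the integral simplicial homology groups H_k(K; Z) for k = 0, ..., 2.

H_0 ≅ Z,  H_1 ≅ Z^2,  H_2 ≅ Z.

We work with the vertex ordering 0 < 1 < 2 < 3 < 4 < 5 < 6. The simplices of K, each written with vertices in increasing order, are:

  0-simplices (7): [0], [1], [2], [3], [4], [5], [6]
  1-simplices (21): [0,1], [0,2], [0,3], [0,4], [0,5], [0,6], [1,2], [1,3], [1,4], [1,5], [1,6], [2,3], [2,4], [2,5], [2,6], [3,4], [3,5], [3,6], [4,5], [4,6], [5,6]
  2-simplices (14): [0,1,2], [0,1,6], [0,2,3], [0,3,5], [0,4,5], [0,4,6], [1,2,4], [1,3,4], [1,3,5], [1,5,6], [2,3,6], [2,4,5], [2,5,6], [3,4,6]

giving chain groups C_0 ≅ Z^7, C_1 ≅ Z^21, C_2 ≅ Z^14.

∂_1: C_1 → C_0 is given by ∂[p,q] = [q] − [p].
The resulting 7×21 matrix has rank 6, and its Smith normal form has invariant factors (1,1,1,1,1,1).

∂_2: C_2 → C_1 maps a triangle to the signed sum of its edges. For instance
  ∂[0,2,3] = [2,3] − [0,3] + [0,2],
  ∂[0,4,6] = [4,6] − [0,6] + [0,4].
As a 21×14 matrix over Z this has rank 13, with invariant factors (1,1,1,1,1,1,1,1,1,1,1,1,1).

Now H_k = ker ∂_k / im ∂_{k+1}, so:

  H_0: rank C_0 − rank ∂_1 = 7 − 6 = 1, and the invariant factors of ∂_1 are all 1, so H_0 = Z.
  H_1: rank ker ∂_1 − rank ∂_2 = (21 − 6) − 13 = 2, and the invariant factors of ∂_2 are all 1, so H_1 = Z^2.
  H_2: rank ker ∂_2 − rank ∂_3 = (14 − 13) − 0 = 1, and there is no ∂_3, so H_2 = Z.

As a check, the Euler characteristic is 7 − 21 + 14 = 0, which agrees with 1 − 2 + 1 = 0.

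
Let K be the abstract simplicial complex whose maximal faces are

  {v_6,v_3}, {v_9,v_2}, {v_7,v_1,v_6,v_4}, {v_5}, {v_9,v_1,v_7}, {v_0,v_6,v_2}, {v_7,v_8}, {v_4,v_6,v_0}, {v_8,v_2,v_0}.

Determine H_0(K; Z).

Fix the vertex order v_0 < v_1 < v_2 < v_3 < v_4 < v_5 < v_6 < v_7 < v_8 < v_9 and write every simplex with vertices in increasing order. Then dim K = 3 and the simplices of K are:

  0-simplices (10): [v_0], [v_1], [v_2], [v_3], [v_4], [v_5], [v_6], [v_7], [v_8], [v_9]
  1-simplices (17): (17 of them)
  2-simplices (8): [v_0,v_2,v_6], [v_0,v_2,v_8], [v_0,v_4,v_6], [v_1,v_4,v_6], [v_1,v_4,v_7], [v_1,v_6,v_7], [v_1,v_7,v_9], [v_4,v_6,v_7]
  3-simplices (1): [v_1,v_4,v_6,v_7]

so the chain groups are C_0 ≅ Z^10, C_1 ≅ Z^17, C_2 ≅ Z^8, C_3 ≅ Z^1.

Boundary ∂_1: C_1 → C_0 sends each edge [p,q] (with p < q) to q − p. For instance
  ∂[v_1,v_4] = [v_4] − [v_1].
This gives a 10×17 integer matrix of rank 8; reducing to Smith normal form yields diagonal entries (1,1,1,1,1,1,1,1).

∂_2: C_2 → C_1 acts by ∂[p,q,r] = [q,r] − [p,r] + [p,q]. For instance
  ∂[v_1,v_7,v_9] = [v_7,v_9] − [v_1,v_9] + [v_1,v_7],
  ∂[v_1,v_4,v_7] = [v_4,v_7] − [v_1,v_7] + [v_1,v_4].
This gives a 17×8 integer matrix of rank 7; reducing to Smith normal form yields diagonal entries (1,1,1,1,1,1,1).

Boundary ∂_3: C_3 → C_2 sends each 3-simplex σ to the alternating sum Σ_i (−1)^i (σ with its i-th vertex removed). For instance
  ∂[v_1,v_4,v_6,v_7] = [v_4,v_6,v_7] − [v_1,v_6,v_7] + [v_1,v_4,v_7] − [v_1,v_4,v_6].
As a 8×1 matrix over Z this has rank 1, with invariant factors (1).

Now H_k = ker ∂_k / im ∂_{k+1}, so:

  H_0: rank C_0 − rank ∂_1 = 10 − 8 = 2, and the invariant factors of ∂_1 are all 1, so H_0 ≅ Z^2.

H_0 ≅ Z^2.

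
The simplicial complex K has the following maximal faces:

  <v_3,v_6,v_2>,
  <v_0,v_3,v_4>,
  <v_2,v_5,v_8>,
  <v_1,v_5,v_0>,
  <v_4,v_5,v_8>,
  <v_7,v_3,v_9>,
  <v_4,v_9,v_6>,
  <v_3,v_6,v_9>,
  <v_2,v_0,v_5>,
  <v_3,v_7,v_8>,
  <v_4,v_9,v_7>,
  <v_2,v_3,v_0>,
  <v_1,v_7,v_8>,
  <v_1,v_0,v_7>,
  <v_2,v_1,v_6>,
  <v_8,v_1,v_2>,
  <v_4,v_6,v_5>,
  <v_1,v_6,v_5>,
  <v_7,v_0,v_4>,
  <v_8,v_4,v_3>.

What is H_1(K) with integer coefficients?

H_1 ≅ Z ⊕ Z/2Z.

Fix the vertex order v_0 < v_1 < v_2 < v_3 < v_4 < v_5 < v_6 < v_7 < v_8 < v_9 and write every simplex with vertices in increasing order. Then dim K = 2 and the simplices of K are:

  0-simplices (10): [v_0], [v_1], [v_2], [v_3], [v_4], [v_5], [v_6], [v_7], [v_8], [v_9]
  1-simplices (30): (30 of them)
  2-simplices (20): (20 of them)

giving chain groups C_0 ≅ Z^10, C_1 ≅ Z^30, C_2 ≅ Z^20.

Boundary ∂_1: C_1 → C_0 maps an edge to its endpoints' difference, ∂[p,q] = q − p. For instance
  ∂[v_0,v_7] = [v_7] − [v_0].
The 10×30 boundary matrix has rank 9 and Smith normal form diag(1,1,1,1,1,1,1,1,1).

Boundary ∂_2: C_2 → C_1 sends each 2-simplex [p,q,r] to [q,r] − [p,r] + [p,q]. For instance
  ∂[v_1,v_7,v_8] = [v_7,v_8] − [v_1,v_8] + [v_1,v_7],
  ∂[v_4,v_5,v_6] = [v_5,v_6] − [v_4,v_6] + [v_4,v_5].
The 30×20 boundary matrix has rank 20 and Smith normal form diag(1,1,1,1,1,1,1,1,1,1,1,1,1,1,1,1,1,1,1,2).

Computing H_k = (kernel of ∂_k) / (image of ∂_{k+1}):

  H_1: rank ker ∂_1 − rank ∂_2 = (30 − 9) − 20 = 1, and ∂_2 has invariant factor 2 > 1, so H_1 ≅ Z ⊕ Z/2Z.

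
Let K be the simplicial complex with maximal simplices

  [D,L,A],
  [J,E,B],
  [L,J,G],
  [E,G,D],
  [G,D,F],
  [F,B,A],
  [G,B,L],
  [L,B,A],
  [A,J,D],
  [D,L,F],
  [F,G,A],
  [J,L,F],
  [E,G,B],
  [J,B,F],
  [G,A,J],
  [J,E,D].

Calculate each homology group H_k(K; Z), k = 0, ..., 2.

Take the total order A < B < D < E < F < G < J < L on the vertex set. Then K (dimension 2) consists of the simplices:

  0-simplices (8): A, B, D, E, F, G, J, L
  1-simplices (24): AB, AD, AF, AG, AJ, AL, BE, BF, BG, BJ, BL, DE, DF, DG, DJ, DL, EG, EJ, FG, FJ, FL, GJ, GL, JL
  2-simplices (16): ABF, ABL, ADJ, ADL, AFG, AGJ, BEG, BEJ, BFJ, BGL, DEG, DEJ, DFG, DFL, FJL, GJL

so the chain groups are C_0 ≅ Z^8, C_1 ≅ Z^24, C_2 ≅ Z^16.

Boundary ∂_1: C_1 → C_0 maps an edge to its endpoints' difference, ∂[p,q] = q − p. For instance
  ∂JL = L − J.
This gives a 8×24 integer matrix of rank 7; reducing to Smith normal form yields diagonal entries (1,1,1,1,1,1,1).

∂_2: C_2 → C_1 acts by ∂[p,q,r] = [q,r] − [p,r] + [p,q]. For instance
  ∂GJL = JL − GL + GJ,
  ∂BFJ = FJ − BJ + BF.
As a 24×16 matrix over Z this has rank 15, with invariant factors (1,1,1,1,1,1,1,1,1,1,1,1,1,1,1).

From H_k ≅ ker(∂_k) / im(∂_{k+1}) we obtain:

  H_0: rank C_0 − rank ∂_1 = 8 − 7 = 1, and the invariant factors of ∂_1 are all 1, so H_0 ≅ Z.
  H_1: rank ker ∂_1 − rank ∂_2 = (24 − 7) − 15 = 2, and the invariant factors of ∂_2 are all 1, so H_1 ≅ Z^2.
  H_2: rank ker ∂_2 − rank ∂_3 = (16 − 15) − 0 = 1, and there is no ∂_3, so H_2 ≅ Z.

H_0 ≅ Z,  H_1 ≅ Z^2,  H_2 ≅ Z.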